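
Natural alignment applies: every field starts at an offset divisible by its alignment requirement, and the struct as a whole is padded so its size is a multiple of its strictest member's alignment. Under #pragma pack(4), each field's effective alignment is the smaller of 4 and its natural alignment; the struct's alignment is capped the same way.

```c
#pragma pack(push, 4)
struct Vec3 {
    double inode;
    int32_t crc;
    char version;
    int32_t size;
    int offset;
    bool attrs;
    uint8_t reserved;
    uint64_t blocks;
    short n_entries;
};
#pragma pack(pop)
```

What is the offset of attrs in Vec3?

24

@0: inode [8B, align 4] → 8
@8: crc [4B, align 4] → 12
@12: version [1B, align 1] → 13
+3 pad (align 4)
@16: size [4B, align 4] → 20
@20: offset [4B, align 4] → 24
@24: attrs [1B, align 1] → 25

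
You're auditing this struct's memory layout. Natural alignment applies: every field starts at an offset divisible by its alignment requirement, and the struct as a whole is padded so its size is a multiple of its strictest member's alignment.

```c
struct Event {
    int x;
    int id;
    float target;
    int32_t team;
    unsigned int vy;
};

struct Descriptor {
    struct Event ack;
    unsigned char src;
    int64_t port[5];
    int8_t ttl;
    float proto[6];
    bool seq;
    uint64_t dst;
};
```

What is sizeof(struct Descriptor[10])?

1040

Event: x at 0 (size 4, align 4) → ends 4; id at 4 (size 4, align 4) → ends 8; target at 8 (size 4, align 4) → ends 12; team at 12 (size 4, align 4) → ends 16; vy at 16 (size 4, align 4) → ends 20; total 20 bytes, alignment 4
ack at 0 (size 20, align 4) → ends 20
src at 20 (size 1, align 1) → ends 21
pad 3 to align 8 for port
port at 24 (size 40, align 8) → ends 64
ttl at 64 (size 1, align 1) → ends 65
pad 3 to align 4 for proto
proto at 68 (size 24, align 4) → ends 92
seq at 92 (size 1, align 1) → ends 93
pad 3 to align 8 for dst
dst at 96 (size 8, align 8) → ends 104
total 104 bytes, alignment 8
array of 10: 10 × 104 = 1040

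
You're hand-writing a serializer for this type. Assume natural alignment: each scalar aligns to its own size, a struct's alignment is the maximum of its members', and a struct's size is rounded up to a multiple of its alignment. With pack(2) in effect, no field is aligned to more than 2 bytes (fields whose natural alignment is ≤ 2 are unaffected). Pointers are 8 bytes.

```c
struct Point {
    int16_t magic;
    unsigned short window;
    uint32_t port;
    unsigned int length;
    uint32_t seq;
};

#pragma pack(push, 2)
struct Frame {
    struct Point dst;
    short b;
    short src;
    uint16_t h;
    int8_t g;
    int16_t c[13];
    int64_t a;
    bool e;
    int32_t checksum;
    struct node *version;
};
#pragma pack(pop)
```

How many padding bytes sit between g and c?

Point: @0: magic [2B, align 2] → 2; @2: window [2B, align 2] → 4; @4: port [4B, align 4] → 8; @8: length [4B, align 4] → 12; @12: seq [4B, align 4] → 16; size 16, align 4
@0: dst [16B, align 2] → 16
@16: b [2B, align 2] → 18
@18: src [2B, align 2] → 20
@20: h [2B, align 2] → 22
@22: g [1B, align 1] → 23
+1 pad (align 2)
@24: c [26B, align 2] → 50

1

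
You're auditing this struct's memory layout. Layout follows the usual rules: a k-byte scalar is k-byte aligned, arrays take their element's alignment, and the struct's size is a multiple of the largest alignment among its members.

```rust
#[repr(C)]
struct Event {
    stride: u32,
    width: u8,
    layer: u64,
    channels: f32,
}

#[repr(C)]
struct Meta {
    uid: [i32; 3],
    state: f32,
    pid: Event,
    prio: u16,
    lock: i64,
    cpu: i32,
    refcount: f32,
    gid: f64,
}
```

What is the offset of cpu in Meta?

Event: @0: stride [4B, align 4] → 4; @4: width [1B, align 1] → 5; +3 pad (align 8); @8: layer [8B, align 8] → 16; @16: channels [4B, align 4] → 20; +4 tail pad (align 8); size 24, align 8
@0: uid [12B, align 4] → 12
@12: state [4B, align 4] → 16
@16: pid [24B, align 8] → 40
@40: prio [2B, align 2] → 42
+6 pad (align 8)
@48: lock [8B, align 8] → 56
@56: cpu [4B, align 4] → 60

56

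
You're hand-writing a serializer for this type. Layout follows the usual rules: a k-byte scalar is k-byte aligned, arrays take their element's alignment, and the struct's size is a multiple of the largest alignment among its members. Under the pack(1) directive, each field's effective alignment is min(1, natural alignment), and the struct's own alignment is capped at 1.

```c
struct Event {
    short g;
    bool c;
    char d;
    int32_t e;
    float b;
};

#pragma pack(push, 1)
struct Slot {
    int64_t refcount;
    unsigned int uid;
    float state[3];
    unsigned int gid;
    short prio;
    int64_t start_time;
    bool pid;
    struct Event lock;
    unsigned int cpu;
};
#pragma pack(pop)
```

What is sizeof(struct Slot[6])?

Event: 0..2  g  (2B, 2-aligned); 2..3  c  (1B, 1-aligned); 3..4  d  (1B, 1-aligned); 4..8  e  (4B, 4-aligned); 8..12  b  (4B, 4-aligned); sizeof = 12, alignof = 4
0..8  refcount  (8B, 1-aligned)
8..12  uid  (4B, 1-aligned)
12..24  state  (12B, 1-aligned)
24..28  gid  (4B, 1-aligned)
28..30  prio  (2B, 1-aligned)
30..38  start_time  (8B, 1-aligned)
38..39  pid  (1B, 1-aligned)
39..51  lock  (12B, 1-aligned)
51..55  cpu  (4B, 1-aligned)
sizeof = 55, alignof = 1
array of 6: 6 × 55 = 330

330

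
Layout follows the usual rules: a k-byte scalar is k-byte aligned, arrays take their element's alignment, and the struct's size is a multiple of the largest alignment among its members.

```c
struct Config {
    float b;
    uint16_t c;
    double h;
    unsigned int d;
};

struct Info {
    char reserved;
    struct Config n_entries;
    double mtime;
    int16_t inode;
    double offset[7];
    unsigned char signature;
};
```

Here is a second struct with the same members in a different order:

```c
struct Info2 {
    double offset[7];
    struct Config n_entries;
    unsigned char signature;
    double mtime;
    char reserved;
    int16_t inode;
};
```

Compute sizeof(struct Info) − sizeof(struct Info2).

Config: 0..4  b  (4B, 4-aligned); 4..6  c  (2B, 2-aligned); 6..8  -- padding (2B); 8..16  h  (8B, 8-aligned); 16..20  d  (4B, 4-aligned); 20..24  -- tail padding (4B); sizeof = 24, alignof = 8
0..1  reserved  (1B, 1-aligned)
1..8  -- padding (7B)
8..32  n_entries  (24B, 8-aligned)
32..40  mtime  (8B, 8-aligned)
40..42  inode  (2B, 2-aligned)
42..48  -- padding (6B)
48..104  offset  (56B, 8-aligned)
104..105  signature  (1B, 1-aligned)
105..112  -- tail padding (7B)
sizeof = 112, alignof = 8
— Info2 —
0..56  offset  (56B, 8-aligned)
56..80  n_entries  (24B, 8-aligned)
80..81  signature  (1B, 1-aligned)
81..88  -- padding (7B)
88..96  mtime  (8B, 8-aligned)
96..97  reserved  (1B, 1-aligned)
97..98  -- padding (1B)
98..100  inode  (2B, 2-aligned)
100..104  -- tail padding (4B)
sizeof = 104, alignof = 8
112 − 104 = 8

8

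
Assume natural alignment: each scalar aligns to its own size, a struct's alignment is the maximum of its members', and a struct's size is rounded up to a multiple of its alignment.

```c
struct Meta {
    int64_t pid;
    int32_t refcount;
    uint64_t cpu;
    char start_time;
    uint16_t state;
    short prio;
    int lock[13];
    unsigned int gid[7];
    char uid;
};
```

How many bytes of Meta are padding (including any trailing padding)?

14

pid at 0 (size 8, align 8) → ends 8
refcount at 8 (size 4, align 4) → ends 12
pad 4 to align 8 for cpu
cpu at 16 (size 8, align 8) → ends 24
start_time at 24 (size 1, align 1) → ends 25
pad 1 to align 2 for state
state at 26 (size 2, align 2) → ends 28
prio at 28 (size 2, align 2) → ends 30
pad 2 to align 4 for lock
lock at 32 (size 52, align 4) → ends 84
gid at 84 (size 28, align 4) → ends 112
uid at 112 (size 1, align 1) → ends 113
tail pad 7 to reach multiple of 8
total 120 bytes, alignment 8
data bytes 106, size 120 → padding 14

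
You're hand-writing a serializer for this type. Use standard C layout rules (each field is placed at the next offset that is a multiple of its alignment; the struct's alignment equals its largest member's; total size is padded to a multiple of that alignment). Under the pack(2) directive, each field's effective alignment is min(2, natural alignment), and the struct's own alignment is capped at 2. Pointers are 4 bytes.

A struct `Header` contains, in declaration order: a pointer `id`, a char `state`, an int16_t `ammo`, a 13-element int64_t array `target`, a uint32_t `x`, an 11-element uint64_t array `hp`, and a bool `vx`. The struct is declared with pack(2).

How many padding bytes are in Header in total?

0..4  id  (4B, 2-aligned)
4..5  state  (1B, 1-aligned)
5..6  -- padding (1B)
6..8  ammo  (2B, 2-aligned)
8..112  target  (104B, 2-aligned)
112..116  x  (4B, 2-aligned)
116..204  hp  (88B, 2-aligned)
204..205  vx  (1B, 1-aligned)
205..206  -- tail padding (1B)
sizeof = 206, alignof = 2
data bytes 204, size 206 → padding 2

2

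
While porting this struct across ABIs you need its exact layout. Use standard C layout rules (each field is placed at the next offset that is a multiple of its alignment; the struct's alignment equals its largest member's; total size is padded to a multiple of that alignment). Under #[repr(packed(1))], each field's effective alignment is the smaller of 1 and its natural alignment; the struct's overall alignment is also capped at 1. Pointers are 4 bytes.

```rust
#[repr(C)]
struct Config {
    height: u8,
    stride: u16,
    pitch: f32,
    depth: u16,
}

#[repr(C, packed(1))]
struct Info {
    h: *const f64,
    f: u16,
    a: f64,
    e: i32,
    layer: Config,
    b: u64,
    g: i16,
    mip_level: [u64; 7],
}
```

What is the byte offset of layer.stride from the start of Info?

Config: @0: height [1B, align 1] → 1; +1 pad (align 2); @2: stride [2B, align 2] → 4; @4: pitch [4B, align 4] → 8; @8: depth [2B, align 2] → 10; +2 tail pad (align 4); size 12, align 4
@0: h [4B, align 1] → 4
@4: f [2B, align 1] → 6
@6: a [8B, align 1] → 14
@14: e [4B, align 1] → 18
@18: layer [12B, align 1] → 30
within Config: stride at 2
18 + 2 = 20

20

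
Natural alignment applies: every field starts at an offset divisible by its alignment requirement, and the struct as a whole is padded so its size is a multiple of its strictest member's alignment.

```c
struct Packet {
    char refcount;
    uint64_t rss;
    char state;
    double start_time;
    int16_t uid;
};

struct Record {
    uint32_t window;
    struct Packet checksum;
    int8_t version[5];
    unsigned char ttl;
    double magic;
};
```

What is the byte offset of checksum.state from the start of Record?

Packet: 0..1  refcount  (1B, 1-aligned); 1..8  -- padding (7B); 8..16  rss  (8B, 8-aligned); 16..17  state  (1B, 1-aligned); 17..24  -- padding (7B); 24..32  start_time  (8B, 8-aligned); 32..34  uid  (2B, 2-aligned); 34..40  -- tail padding (6B); sizeof = 40, alignof = 8
0..4  window  (4B, 4-aligned)
4..8  -- padding (4B)
8..48  checksum  (40B, 8-aligned)
within Packet: state at 16
8 + 16 = 24

24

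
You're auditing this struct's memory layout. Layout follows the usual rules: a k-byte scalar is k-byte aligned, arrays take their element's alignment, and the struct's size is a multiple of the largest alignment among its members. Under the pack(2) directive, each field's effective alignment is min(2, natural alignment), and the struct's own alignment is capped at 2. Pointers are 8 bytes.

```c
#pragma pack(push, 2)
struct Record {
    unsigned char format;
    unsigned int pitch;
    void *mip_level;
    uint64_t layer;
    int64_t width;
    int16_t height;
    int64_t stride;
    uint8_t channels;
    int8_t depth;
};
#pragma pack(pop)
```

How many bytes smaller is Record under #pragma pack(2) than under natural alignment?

14

natural layout:
  0..1  format  (1B, 1-aligned)
  1..4  -- padding (3B)
  4..8  pitch  (4B, 4-aligned)
  8..16  mip_level  (8B, 8-aligned)
  16..24  layer  (8B, 8-aligned)
  24..32  width  (8B, 8-aligned)
  32..34  height  (2B, 2-aligned)
  34..40  -- padding (6B)
  40..48  stride  (8B, 8-aligned)
  48..49  channels  (1B, 1-aligned)
  49..50  depth  (1B, 1-aligned)
  50..56  -- tail padding (6B)
  sizeof = 56, alignof = 8
packed(2) layout:
  0..1  format  (1B, 1-aligned)
  1..2  -- padding (1B)
  2..6  pitch  (4B, 2-aligned)
  6..14  mip_level  (8B, 2-aligned)
  14..22  layer  (8B, 2-aligned)
  22..30  width  (8B, 2-aligned)
  30..32  height  (2B, 2-aligned)
  32..40  stride  (8B, 2-aligned)
  40..41  channels  (1B, 1-aligned)
  41..42  depth  (1B, 1-aligned)
  sizeof = 42, alignof = 2
56 − 42 = 14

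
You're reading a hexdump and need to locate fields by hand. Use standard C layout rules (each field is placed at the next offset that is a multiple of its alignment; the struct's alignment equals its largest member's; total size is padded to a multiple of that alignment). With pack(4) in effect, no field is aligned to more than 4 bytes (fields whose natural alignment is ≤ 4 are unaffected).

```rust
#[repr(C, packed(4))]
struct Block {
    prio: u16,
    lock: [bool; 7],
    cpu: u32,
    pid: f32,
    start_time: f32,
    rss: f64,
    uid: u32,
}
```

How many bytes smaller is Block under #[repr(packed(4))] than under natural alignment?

4

natural layout:
  0..2  prio  (2B, 2-aligned)
  2..9  lock  (7B, 1-aligned)
  9..12  -- padding (3B)
  12..16  cpu  (4B, 4-aligned)
  16..20  pid  (4B, 4-aligned)
  20..24  start_time  (4B, 4-aligned)
  24..32  rss  (8B, 8-aligned)
  32..36  uid  (4B, 4-aligned)
  36..40  -- tail padding (4B)
  sizeof = 40, alignof = 8
packed(4) layout:
  0..2  prio  (2B, 2-aligned)
  2..9  lock  (7B, 1-aligned)
  9..12  -- padding (3B)
  12..16  cpu  (4B, 4-aligned)
  16..20  pid  (4B, 4-aligned)
  20..24  start_time  (4B, 4-aligned)
  24..32  rss  (8B, 4-aligned)
  32..36  uid  (4B, 4-aligned)
  sizeof = 36, alignof = 4
40 − 36 = 4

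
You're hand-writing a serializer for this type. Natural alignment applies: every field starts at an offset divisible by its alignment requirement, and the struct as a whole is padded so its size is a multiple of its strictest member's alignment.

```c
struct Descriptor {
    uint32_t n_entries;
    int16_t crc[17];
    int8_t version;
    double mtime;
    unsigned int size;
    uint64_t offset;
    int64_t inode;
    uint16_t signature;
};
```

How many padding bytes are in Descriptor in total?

0..4  n_entries  (4B, 4-aligned)
4..38  crc  (34B, 2-aligned)
38..39  version  (1B, 1-aligned)
39..40  -- padding (1B)
40..48  mtime  (8B, 8-aligned)
48..52  size  (4B, 4-aligned)
52..56  -- padding (4B)
56..64  offset  (8B, 8-aligned)
64..72  inode  (8B, 8-aligned)
72..74  signature  (2B, 2-aligned)
74..80  -- tail padding (6B)
sizeof = 80, alignof = 8
data bytes 69, size 80 → padding 11

11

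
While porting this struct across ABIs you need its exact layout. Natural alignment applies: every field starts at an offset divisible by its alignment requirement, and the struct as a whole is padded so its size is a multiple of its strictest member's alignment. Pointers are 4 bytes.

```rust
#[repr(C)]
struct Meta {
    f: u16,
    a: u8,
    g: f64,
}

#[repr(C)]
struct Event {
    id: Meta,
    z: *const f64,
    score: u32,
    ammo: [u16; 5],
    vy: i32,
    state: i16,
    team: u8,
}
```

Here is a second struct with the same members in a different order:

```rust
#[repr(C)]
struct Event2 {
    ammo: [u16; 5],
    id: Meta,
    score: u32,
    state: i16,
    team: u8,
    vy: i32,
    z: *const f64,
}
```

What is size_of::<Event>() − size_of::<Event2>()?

0

Meta: @0: f [2B, align 2] → 2; @2: a [1B, align 1] → 3; +5 pad (align 8); @8: g [8B, align 8] → 16; size 16, align 8
@0: id [16B, align 8] → 16
@16: z [4B, align 4] → 20
@20: score [4B, align 4] → 24
@24: ammo [10B, align 2] → 34
+2 pad (align 4)
@36: vy [4B, align 4] → 40
@40: state [2B, align 2] → 42
@42: team [1B, align 1] → 43
+5 tail pad (align 8)
size 48, align 8
— Event2 —
@0: ammo [10B, align 2] → 10
+6 pad (align 8)
@16: id [16B, align 8] → 32
@32: score [4B, align 4] → 36
@36: state [2B, align 2] → 38
@38: team [1B, align 1] → 39
+1 pad (align 4)
@40: vy [4B, align 4] → 44
@44: z [4B, align 4] → 48
size 48, align 8
48 − 48 = 0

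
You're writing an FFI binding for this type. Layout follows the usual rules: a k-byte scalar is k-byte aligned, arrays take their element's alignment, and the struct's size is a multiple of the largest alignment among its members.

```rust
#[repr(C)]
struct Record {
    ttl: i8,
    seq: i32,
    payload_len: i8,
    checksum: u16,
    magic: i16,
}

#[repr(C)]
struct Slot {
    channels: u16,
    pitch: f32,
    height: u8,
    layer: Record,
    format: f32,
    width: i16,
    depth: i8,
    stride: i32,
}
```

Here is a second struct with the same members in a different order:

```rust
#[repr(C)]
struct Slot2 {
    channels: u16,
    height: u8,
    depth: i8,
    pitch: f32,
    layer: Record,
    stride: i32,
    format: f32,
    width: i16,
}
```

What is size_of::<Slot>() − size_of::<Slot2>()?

Record: ttl at 0 (size 1, align 1) → ends 1; pad 3 to align 4 for seq; seq at 4 (size 4, align 4) → ends 8; payload_len at 8 (size 1, align 1) → ends 9; pad 1 to align 2 for checksum; checksum at 10 (size 2, align 2) → ends 12; magic at 12 (size 2, align 2) → ends 14; tail pad 2 to reach multiple of 4; total 16 bytes, alignment 4
channels at 0 (size 2, align 2) → ends 2
pad 2 to align 4 for pitch
pitch at 4 (size 4, align 4) → ends 8
height at 8 (size 1, align 1) → ends 9
pad 3 to align 4 for layer
layer at 12 (size 16, align 4) → ends 28
format at 28 (size 4, align 4) → ends 32
width at 32 (size 2, align 2) → ends 34
depth at 34 (size 1, align 1) → ends 35
pad 1 to align 4 for stride
stride at 36 (size 4, align 4) → ends 40
total 40 bytes, alignment 4
— Slot2 —
channels at 0 (size 2, align 2) → ends 2
height at 2 (size 1, align 1) → ends 3
depth at 3 (size 1, align 1) → ends 4
pitch at 4 (size 4, align 4) → ends 8
layer at 8 (size 16, align 4) → ends 24
stride at 24 (size 4, align 4) → ends 28
format at 28 (size 4, align 4) → ends 32
width at 32 (size 2, align 2) → ends 34
tail pad 2 to reach multiple of 4
total 36 bytes, alignment 4
40 − 36 = 4

4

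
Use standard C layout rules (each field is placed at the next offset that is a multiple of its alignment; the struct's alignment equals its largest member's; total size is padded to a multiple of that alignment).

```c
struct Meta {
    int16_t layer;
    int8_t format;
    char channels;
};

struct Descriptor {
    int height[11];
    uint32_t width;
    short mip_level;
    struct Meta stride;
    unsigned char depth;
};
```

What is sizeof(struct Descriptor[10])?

560

Meta: 0..2  layer  (2B, 2-aligned); 2..3  format  (1B, 1-aligned); 3..4  channels  (1B, 1-aligned); sizeof = 4, alignof = 2
0..44  height  (44B, 4-aligned)
44..48  width  (4B, 4-aligned)
48..50  mip_level  (2B, 2-aligned)
50..54  stride  (4B, 2-aligned)
54..55  depth  (1B, 1-aligned)
55..56  -- tail padding (1B)
sizeof = 56, alignof = 4
array of 10: 10 × 56 = 560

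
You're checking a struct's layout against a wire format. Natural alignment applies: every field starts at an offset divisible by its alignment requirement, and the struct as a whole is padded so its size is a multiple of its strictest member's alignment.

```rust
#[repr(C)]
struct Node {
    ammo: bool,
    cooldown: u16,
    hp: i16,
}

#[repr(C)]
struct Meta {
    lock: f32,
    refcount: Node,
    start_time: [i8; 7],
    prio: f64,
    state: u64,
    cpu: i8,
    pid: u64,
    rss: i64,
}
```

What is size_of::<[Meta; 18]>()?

1152

Node: 0..1  ammo  (1B, 1-aligned); 1..2  -- padding (1B); 2..4  cooldown  (2B, 2-aligned); 4..6  hp  (2B, 2-aligned); sizeof = 6, alignof = 2
0..4  lock  (4B, 4-aligned)
4..10  refcount  (6B, 2-aligned)
10..17  start_time  (7B, 1-aligned)
17..24  -- padding (7B)
24..32  prio  (8B, 8-aligned)
32..40  state  (8B, 8-aligned)
40..41  cpu  (1B, 1-aligned)
41..48  -- padding (7B)
48..56  pid  (8B, 8-aligned)
56..64  rss  (8B, 8-aligned)
sizeof = 64, alignof = 8
array of 18: 18 × 64 = 1152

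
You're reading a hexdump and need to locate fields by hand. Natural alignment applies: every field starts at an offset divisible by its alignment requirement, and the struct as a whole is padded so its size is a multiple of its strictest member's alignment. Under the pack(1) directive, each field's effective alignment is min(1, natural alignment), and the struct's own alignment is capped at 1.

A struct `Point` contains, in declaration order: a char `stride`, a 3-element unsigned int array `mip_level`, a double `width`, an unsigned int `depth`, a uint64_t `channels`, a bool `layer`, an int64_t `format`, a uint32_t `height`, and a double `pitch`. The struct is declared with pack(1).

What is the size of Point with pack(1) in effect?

@0: stride [1B, align 1] → 1
@1: mip_level [12B, align 1] → 13
@13: width [8B, align 1] → 21
@21: depth [4B, align 1] → 25
@25: channels [8B, align 1] → 33
@33: layer [1B, align 1] → 34
@34: format [8B, align 1] → 42
@42: height [4B, align 1] → 46
@46: pitch [8B, align 1] → 54
size 54, align 1

54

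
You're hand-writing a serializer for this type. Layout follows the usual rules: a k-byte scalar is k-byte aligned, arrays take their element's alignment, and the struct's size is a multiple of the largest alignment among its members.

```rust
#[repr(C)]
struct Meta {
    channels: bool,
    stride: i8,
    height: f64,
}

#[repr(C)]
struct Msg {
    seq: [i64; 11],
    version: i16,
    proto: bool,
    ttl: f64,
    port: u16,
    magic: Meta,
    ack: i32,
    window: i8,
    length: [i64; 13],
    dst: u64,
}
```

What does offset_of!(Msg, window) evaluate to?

132

Meta: channels at 0 (size 1, align 1) → ends 1; stride at 1 (size 1, align 1) → ends 2; pad 6 to align 8 for height; height at 8 (size 8, align 8) → ends 16; total 16 bytes, alignment 8
seq at 0 (size 88, align 8) → ends 88
version at 88 (size 2, align 2) → ends 90
proto at 90 (size 1, align 1) → ends 91
pad 5 to align 8 for ttl
ttl at 96 (size 8, align 8) → ends 104
port at 104 (size 2, align 2) → ends 106
pad 6 to align 8 for magic
magic at 112 (size 16, align 8) → ends 128
ack at 128 (size 4, align 4) → ends 132
window at 132 (size 1, align 1) → ends 133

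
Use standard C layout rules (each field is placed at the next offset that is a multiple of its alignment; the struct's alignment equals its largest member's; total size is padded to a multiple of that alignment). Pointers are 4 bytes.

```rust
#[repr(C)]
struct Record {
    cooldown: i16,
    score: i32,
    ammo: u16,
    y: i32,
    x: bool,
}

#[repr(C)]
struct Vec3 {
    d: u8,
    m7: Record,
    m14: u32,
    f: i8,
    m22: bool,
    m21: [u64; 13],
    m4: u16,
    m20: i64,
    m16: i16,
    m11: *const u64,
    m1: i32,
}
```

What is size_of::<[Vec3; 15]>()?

2520

Record: 0..2  cooldown  (2B, 2-aligned); 2..4  -- padding (2B); 4..8  score  (4B, 4-aligned); 8..10  ammo  (2B, 2-aligned); 10..12  -- padding (2B); 12..16  y  (4B, 4-aligned); 16..17  x  (1B, 1-aligned); 17..20  -- tail padding (3B); sizeof = 20, alignof = 4
0..1  d  (1B, 1-aligned)
1..4  -- padding (3B)
4..24  m7  (20B, 4-aligned)
24..28  m14  (4B, 4-aligned)
28..29  f  (1B, 1-aligned)
29..30  m22  (1B, 1-aligned)
30..32  -- padding (2B)
32..136  m21  (104B, 8-aligned)
136..138  m4  (2B, 2-aligned)
138..144  -- padding (6B)
144..152  m20  (8B, 8-aligned)
152..154  m16  (2B, 2-aligned)
154..156  -- padding (2B)
156..160  m11  (4B, 4-aligned)
160..164  m1  (4B, 4-aligned)
164..168  -- tail padding (4B)
sizeof = 168, alignof = 8
array of 15: 15 × 168 = 2520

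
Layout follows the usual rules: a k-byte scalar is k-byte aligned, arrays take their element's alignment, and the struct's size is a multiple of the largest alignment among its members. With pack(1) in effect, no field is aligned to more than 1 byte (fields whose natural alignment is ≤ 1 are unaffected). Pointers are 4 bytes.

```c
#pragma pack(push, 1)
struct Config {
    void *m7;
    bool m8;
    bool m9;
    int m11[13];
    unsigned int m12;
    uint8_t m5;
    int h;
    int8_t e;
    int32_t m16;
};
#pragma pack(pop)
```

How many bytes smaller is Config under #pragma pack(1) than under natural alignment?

8

natural layout:
  m7 at 0 (size 4, align 4) → ends 4
  m8 at 4 (size 1, align 1) → ends 5
  m9 at 5 (size 1, align 1) → ends 6
  pad 2 to align 4 for m11
  m11 at 8 (size 52, align 4) → ends 60
  m12 at 60 (size 4, align 4) → ends 64
  m5 at 64 (size 1, align 1) → ends 65
  pad 3 to align 4 for h
  h at 68 (size 4, align 4) → ends 72
  e at 72 (size 1, align 1) → ends 73
  pad 3 to align 4 for m16
  m16 at 76 (size 4, align 4) → ends 80
  total 80 bytes, alignment 4
packed(1) layout:
  m7 at 0 (size 4, align 1) → ends 4
  m8 at 4 (size 1, align 1) → ends 5
  m9 at 5 (size 1, align 1) → ends 6
  m11 at 6 (size 52, align 1) → ends 58
  m12 at 58 (size 4, align 1) → ends 62
  m5 at 62 (size 1, align 1) → ends 63
  h at 63 (size 4, align 1) → ends 67
  e at 67 (size 1, align 1) → ends 68
  m16 at 68 (size 4, align 1) → ends 72
  total 72 bytes, alignment 1
80 − 72 = 8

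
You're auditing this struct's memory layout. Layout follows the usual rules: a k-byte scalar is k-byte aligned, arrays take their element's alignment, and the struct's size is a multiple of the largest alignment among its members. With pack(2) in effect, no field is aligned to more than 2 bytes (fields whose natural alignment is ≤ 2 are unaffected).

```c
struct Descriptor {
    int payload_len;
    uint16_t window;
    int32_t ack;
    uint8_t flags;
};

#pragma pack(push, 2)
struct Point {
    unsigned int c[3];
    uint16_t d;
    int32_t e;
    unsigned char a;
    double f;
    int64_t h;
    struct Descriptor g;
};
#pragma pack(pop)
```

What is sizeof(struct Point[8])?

Descriptor: 0..4  payload_len  (4B, 4-aligned); 4..6  window  (2B, 2-aligned); 6..8  -- padding (2B); 8..12  ack  (4B, 4-aligned); 12..13  flags  (1B, 1-aligned); 13..16  -- tail padding (3B); sizeof = 16, alignof = 4
0..12  c  (12B, 2-aligned)
12..14  d  (2B, 2-aligned)
14..18  e  (4B, 2-aligned)
18..19  a  (1B, 1-aligned)
19..20  -- padding (1B)
20..28  f  (8B, 2-aligned)
28..36  h  (8B, 2-aligned)
36..52  g  (16B, 2-aligned)
sizeof = 52, alignof = 2
array of 8: 8 × 52 = 416

416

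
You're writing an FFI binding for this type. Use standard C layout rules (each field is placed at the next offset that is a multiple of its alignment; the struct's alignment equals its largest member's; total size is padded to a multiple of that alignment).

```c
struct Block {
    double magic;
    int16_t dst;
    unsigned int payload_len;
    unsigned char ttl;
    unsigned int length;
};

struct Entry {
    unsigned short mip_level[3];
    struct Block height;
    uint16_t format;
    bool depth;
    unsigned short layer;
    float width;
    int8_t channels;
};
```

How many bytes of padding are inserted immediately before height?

Block: 0..8  magic  (8B, 8-aligned); 8..10  dst  (2B, 2-aligned); 10..12  -- padding (2B); 12..16  payload_len  (4B, 4-aligned); 16..17  ttl  (1B, 1-aligned); 17..20  -- padding (3B); 20..24  length  (4B, 4-aligned); sizeof = 24, alignof = 8
0..6  mip_level  (6B, 2-aligned)
6..8  -- padding (2B)
8..32  height  (24B, 8-aligned)

2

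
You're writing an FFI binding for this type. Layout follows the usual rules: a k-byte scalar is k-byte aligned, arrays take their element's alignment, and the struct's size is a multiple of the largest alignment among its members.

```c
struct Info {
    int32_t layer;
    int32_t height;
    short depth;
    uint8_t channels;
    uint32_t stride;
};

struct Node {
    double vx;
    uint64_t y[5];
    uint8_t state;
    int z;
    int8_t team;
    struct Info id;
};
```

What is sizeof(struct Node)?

Info: layer at 0 (size 4, align 4) → ends 4; height at 4 (size 4, align 4) → ends 8; depth at 8 (size 2, align 2) → ends 10; channels at 10 (size 1, align 1) → ends 11; pad 1 to align 4 for stride; stride at 12 (size 4, align 4) → ends 16; total 16 bytes, alignment 4
vx at 0 (size 8, align 8) → ends 8
y at 8 (size 40, align 8) → ends 48
state at 48 (size 1, align 1) → ends 49
pad 3 to align 4 for z
z at 52 (size 4, align 4) → ends 56
team at 56 (size 1, align 1) → ends 57
pad 3 to align 4 for id
id at 60 (size 16, align 4) → ends 76
tail pad 4 to reach multiple of 8
total 80 bytes, alignment 8

80 bytes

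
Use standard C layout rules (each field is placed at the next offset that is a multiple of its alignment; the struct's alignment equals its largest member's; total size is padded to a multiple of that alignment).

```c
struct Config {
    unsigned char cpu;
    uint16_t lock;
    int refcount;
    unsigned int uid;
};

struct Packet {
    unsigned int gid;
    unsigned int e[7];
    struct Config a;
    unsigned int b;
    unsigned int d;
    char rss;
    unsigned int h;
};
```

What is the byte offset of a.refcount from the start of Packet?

Config: 0..1  cpu  (1B, 1-aligned); 1..2  -- padding (1B); 2..4  lock  (2B, 2-aligned); 4..8  refcount  (4B, 4-aligned); 8..12  uid  (4B, 4-aligned); sizeof = 12, alignof = 4
0..4  gid  (4B, 4-aligned)
4..32  e  (28B, 4-aligned)
32..44  a  (12B, 4-aligned)
within Config: refcount at 4
32 + 4 = 36

36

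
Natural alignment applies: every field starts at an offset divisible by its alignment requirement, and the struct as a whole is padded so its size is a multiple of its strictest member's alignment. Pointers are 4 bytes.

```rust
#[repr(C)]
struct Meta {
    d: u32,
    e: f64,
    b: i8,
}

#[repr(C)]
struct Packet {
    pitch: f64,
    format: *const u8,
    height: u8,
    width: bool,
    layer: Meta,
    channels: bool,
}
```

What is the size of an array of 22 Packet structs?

1056

Meta: 0..4  d  (4B, 4-aligned); 4..8  -- padding (4B); 8..16  e  (8B, 8-aligned); 16..17  b  (1B, 1-aligned); 17..24  -- tail padding (7B); sizeof = 24, alignof = 8
0..8  pitch  (8B, 8-aligned)
8..12  format  (4B, 4-aligned)
12..13  height  (1B, 1-aligned)
13..14  width  (1B, 1-aligned)
14..16  -- padding (2B)
16..40  layer  (24B, 8-aligned)
40..41  channels  (1B, 1-aligned)
41..48  -- tail padding (7B)
sizeof = 48, alignof = 8
array of 22: 22 × 48 = 1056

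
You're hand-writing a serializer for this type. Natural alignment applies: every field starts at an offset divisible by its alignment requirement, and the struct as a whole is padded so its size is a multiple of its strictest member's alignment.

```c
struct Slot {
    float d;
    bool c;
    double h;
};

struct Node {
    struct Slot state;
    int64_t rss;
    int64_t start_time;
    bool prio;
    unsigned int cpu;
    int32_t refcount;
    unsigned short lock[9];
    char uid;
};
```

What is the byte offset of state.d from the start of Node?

Slot: d at 0 (size 4, align 4) → ends 4; c at 4 (size 1, align 1) → ends 5; pad 3 to align 8 for h; h at 8 (size 8, align 8) → ends 16; total 16 bytes, alignment 8
state at 0 (size 16, align 8) → ends 16
within Slot: d at 0
0 + 0 = 0

0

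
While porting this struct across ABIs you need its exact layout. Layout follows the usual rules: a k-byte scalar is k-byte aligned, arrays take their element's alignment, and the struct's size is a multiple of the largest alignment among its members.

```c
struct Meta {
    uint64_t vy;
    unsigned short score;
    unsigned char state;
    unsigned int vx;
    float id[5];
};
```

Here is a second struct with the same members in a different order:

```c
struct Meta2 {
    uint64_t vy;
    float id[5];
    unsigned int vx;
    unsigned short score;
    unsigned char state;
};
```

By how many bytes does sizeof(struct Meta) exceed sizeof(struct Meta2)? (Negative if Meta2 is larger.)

0..8  vy  (8B, 8-aligned)
8..10  score  (2B, 2-aligned)
10..11  state  (1B, 1-aligned)
11..12  -- padding (1B)
12..16  vx  (4B, 4-aligned)
16..36  id  (20B, 4-aligned)
36..40  -- tail padding (4B)
sizeof = 40, alignof = 8
— Meta2 —
0..8  vy  (8B, 8-aligned)
8..28  id  (20B, 4-aligned)
28..32  vx  (4B, 4-aligned)
32..34  score  (2B, 2-aligned)
34..35  state  (1B, 1-aligned)
35..40  -- tail padding (5B)
sizeof = 40, alignof = 8
40 − 40 = 0

0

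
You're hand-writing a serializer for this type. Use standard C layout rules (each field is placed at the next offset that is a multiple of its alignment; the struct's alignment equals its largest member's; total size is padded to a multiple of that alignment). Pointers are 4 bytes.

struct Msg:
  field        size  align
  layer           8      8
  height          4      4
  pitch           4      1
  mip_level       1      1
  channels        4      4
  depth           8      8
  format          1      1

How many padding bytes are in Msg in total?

10

layer at 0 (size 8, align 8) → ends 8
height at 8 (size 4, align 4) → ends 12
pitch at 12 (size 4, align 1) → ends 16
mip_level at 16 (size 1, align 1) → ends 17
pad 3 to align 4 for channels
channels at 20 (size 4, align 4) → ends 24
depth at 24 (size 8, align 8) → ends 32
format at 32 (size 1, align 1) → ends 33
tail pad 7 to reach multiple of 8
total 40 bytes, alignment 8
data bytes 30, size 40 → padding 10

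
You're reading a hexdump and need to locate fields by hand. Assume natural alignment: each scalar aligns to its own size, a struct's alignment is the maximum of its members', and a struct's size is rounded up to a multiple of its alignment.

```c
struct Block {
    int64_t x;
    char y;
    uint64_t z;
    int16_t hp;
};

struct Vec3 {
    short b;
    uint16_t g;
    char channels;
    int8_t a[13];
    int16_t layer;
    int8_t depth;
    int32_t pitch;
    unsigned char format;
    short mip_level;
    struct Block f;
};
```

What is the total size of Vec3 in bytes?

64

Block: x at 0 (size 8, align 8) → ends 8; y at 8 (size 1, align 1) → ends 9; pad 7 to align 8 for z; z at 16 (size 8, align 8) → ends 24; hp at 24 (size 2, align 2) → ends 26; tail pad 6 to reach multiple of 8; total 32 bytes, alignment 8
b at 0 (size 2, align 2) → ends 2
g at 2 (size 2, align 2) → ends 4
channels at 4 (size 1, align 1) → ends 5
a at 5 (size 13, align 1) → ends 18
layer at 18 (size 2, align 2) → ends 20
depth at 20 (size 1, align 1) → ends 21
pad 3 to align 4 for pitch
pitch at 24 (size 4, align 4) → ends 28
format at 28 (size 1, align 1) → ends 29
pad 1 to align 2 for mip_level
mip_level at 30 (size 2, align 2) → ends 32
f at 32 (size 32, align 8) → ends 64
total 64 bytes, alignment 8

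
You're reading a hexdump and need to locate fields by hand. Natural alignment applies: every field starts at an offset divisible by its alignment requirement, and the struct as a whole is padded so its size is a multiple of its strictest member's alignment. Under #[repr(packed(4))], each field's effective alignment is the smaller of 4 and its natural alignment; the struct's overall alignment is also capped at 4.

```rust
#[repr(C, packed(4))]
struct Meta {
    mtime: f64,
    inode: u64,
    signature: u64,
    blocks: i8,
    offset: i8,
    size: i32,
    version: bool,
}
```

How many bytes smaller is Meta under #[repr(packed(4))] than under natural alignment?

4

natural layout:
  mtime at 0 (size 8, align 8) → ends 8
  inode at 8 (size 8, align 8) → ends 16
  signature at 16 (size 8, align 8) → ends 24
  blocks at 24 (size 1, align 1) → ends 25
  offset at 25 (size 1, align 1) → ends 26
  pad 2 to align 4 for size
  size at 28 (size 4, align 4) → ends 32
  version at 32 (size 1, align 1) → ends 33
  tail pad 7 to reach multiple of 8
  total 40 bytes, alignment 8
packed(4) layout:
  mtime at 0 (size 8, align 4) → ends 8
  inode at 8 (size 8, align 4) → ends 16
  signature at 16 (size 8, align 4) → ends 24
  blocks at 24 (size 1, align 1) → ends 25
  offset at 25 (size 1, align 1) → ends 26
  pad 2 to align 4 for size
  size at 28 (size 4, align 4) → ends 32
  version at 32 (size 1, align 1) → ends 33
  tail pad 3 to reach multiple of 4
  total 36 bytes, alignment 4
40 − 36 = 4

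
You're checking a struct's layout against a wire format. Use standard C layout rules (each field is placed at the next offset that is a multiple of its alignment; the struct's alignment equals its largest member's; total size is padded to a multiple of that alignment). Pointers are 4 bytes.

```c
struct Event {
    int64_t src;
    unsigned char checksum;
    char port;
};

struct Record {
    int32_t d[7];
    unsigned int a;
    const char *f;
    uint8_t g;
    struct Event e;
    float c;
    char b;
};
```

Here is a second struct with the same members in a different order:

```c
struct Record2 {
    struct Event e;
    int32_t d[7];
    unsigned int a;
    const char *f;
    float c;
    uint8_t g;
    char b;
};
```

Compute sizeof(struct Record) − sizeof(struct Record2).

Event: 0..8  src  (8B, 8-aligned); 8..9  checksum  (1B, 1-aligned); 9..10  port  (1B, 1-aligned); 10..16  -- tail padding (6B); sizeof = 16, alignof = 8
0..28  d  (28B, 4-aligned)
28..32  a  (4B, 4-aligned)
32..36  f  (4B, 4-aligned)
36..37  g  (1B, 1-aligned)
37..40  -- padding (3B)
40..56  e  (16B, 8-aligned)
56..60  c  (4B, 4-aligned)
60..61  b  (1B, 1-aligned)
61..64  -- tail padding (3B)
sizeof = 64, alignof = 8
— Record2 —
0..16  e  (16B, 8-aligned)
16..44  d  (28B, 4-aligned)
44..48  a  (4B, 4-aligned)
48..52  f  (4B, 4-aligned)
52..56  c  (4B, 4-aligned)
56..57  g  (1B, 1-aligned)
57..58  b  (1B, 1-aligned)
58..64  -- tail padding (6B)
sizeof = 64, alignof = 8
64 − 64 = 0

0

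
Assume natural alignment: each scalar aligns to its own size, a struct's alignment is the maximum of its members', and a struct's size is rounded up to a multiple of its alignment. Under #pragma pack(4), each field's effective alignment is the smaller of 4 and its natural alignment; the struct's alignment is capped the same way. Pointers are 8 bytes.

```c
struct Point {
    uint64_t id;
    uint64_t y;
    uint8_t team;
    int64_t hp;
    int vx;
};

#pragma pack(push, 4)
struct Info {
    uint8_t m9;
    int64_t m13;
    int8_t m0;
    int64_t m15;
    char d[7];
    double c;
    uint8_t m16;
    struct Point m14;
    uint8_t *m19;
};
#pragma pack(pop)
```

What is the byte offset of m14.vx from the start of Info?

Point: id at 0 (size 8, align 8) → ends 8; y at 8 (size 8, align 8) → ends 16; team at 16 (size 1, align 1) → ends 17; pad 7 to align 8 for hp; hp at 24 (size 8, align 8) → ends 32; vx at 32 (size 4, align 4) → ends 36; tail pad 4 to reach multiple of 8; total 40 bytes, alignment 8
m9 at 0 (size 1, align 1) → ends 1
pad 3 to align 4 for m13
m13 at 4 (size 8, align 4) → ends 12
m0 at 12 (size 1, align 1) → ends 13
pad 3 to align 4 for m15
m15 at 16 (size 8, align 4) → ends 24
d at 24 (size 7, align 1) → ends 31
pad 1 to align 4 for c
c at 32 (size 8, align 4) → ends 40
m16 at 40 (size 1, align 1) → ends 41
pad 3 to align 4 for m14
m14 at 44 (size 40, align 4) → ends 84
within Point: vx at 32
44 + 32 = 76

76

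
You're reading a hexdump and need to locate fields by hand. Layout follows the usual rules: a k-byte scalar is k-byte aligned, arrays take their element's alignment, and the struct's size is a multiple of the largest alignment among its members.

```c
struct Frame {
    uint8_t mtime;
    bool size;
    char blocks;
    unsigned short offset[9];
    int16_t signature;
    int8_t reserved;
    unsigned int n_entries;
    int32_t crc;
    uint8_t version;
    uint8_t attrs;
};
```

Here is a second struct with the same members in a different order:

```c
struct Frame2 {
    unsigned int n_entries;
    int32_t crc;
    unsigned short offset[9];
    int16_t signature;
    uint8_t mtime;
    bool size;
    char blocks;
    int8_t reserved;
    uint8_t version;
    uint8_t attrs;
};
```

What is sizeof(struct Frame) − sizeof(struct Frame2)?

mtime at 0 (size 1, align 1) → ends 1
size at 1 (size 1, align 1) → ends 2
blocks at 2 (size 1, align 1) → ends 3
pad 1 to align 2 for offset
offset at 4 (size 18, align 2) → ends 22
signature at 22 (size 2, align 2) → ends 24
reserved at 24 (size 1, align 1) → ends 25
pad 3 to align 4 for n_entries
n_entries at 28 (size 4, align 4) → ends 32
crc at 32 (size 4, align 4) → ends 36
version at 36 (size 1, align 1) → ends 37
attrs at 37 (size 1, align 1) → ends 38
tail pad 2 to reach multiple of 4
total 40 bytes, alignment 4
— Frame2 —
n_entries at 0 (size 4, align 4) → ends 4
crc at 4 (size 4, align 4) → ends 8
offset at 8 (size 18, align 2) → ends 26
signature at 26 (size 2, align 2) → ends 28
mtime at 28 (size 1, align 1) → ends 29
size at 29 (size 1, align 1) → ends 30
blocks at 30 (size 1, align 1) → ends 31
reserved at 31 (size 1, align 1) → ends 32
version at 32 (size 1, align 1) → ends 33
attrs at 33 (size 1, align 1) → ends 34
tail pad 2 to reach multiple of 4
total 36 bytes, alignment 4
40 − 36 = 4

4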